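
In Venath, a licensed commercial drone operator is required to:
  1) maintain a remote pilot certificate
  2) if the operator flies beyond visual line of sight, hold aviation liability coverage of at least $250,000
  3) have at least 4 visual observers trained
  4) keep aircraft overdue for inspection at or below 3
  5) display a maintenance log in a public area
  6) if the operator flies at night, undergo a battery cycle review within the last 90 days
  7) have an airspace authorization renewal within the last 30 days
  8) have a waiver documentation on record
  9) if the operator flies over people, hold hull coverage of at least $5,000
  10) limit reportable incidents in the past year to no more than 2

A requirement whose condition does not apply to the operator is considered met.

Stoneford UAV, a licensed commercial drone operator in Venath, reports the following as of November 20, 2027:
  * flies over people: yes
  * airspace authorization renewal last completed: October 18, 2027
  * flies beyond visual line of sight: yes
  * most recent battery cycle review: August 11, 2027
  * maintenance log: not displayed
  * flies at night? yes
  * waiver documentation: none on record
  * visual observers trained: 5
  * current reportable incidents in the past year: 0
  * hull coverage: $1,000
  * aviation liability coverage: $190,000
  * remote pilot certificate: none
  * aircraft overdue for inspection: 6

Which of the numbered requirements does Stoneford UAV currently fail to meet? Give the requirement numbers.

1. remote pilot certificate absent → not met
2. condition 'flies beyond visual line of sight' holds; aviation liability coverage $190,000 < $250,000 → not met
3. visual observers trained 5 ≥ 4 → met
4. aircraft overdue for inspection 6 > 3 → not met
5. maintenance log absent → not met
6. condition 'flies at night' holds; battery cycle review 101 days ago vs limit 90 → not met
7. airspace authorization renewal 33 days ago vs limit 30 → not met
8. waiver documentation absent → not met
9. condition 'flies over people' holds; hull coverage $1,000 < $5,000 → not met
10. reportable incidents in the past year 0 ≤ 2 → met
Not met: 1, 2, 4, 5, 6, 7, 8, 9

1, 2, 4, 5, 6, 7, 8, 9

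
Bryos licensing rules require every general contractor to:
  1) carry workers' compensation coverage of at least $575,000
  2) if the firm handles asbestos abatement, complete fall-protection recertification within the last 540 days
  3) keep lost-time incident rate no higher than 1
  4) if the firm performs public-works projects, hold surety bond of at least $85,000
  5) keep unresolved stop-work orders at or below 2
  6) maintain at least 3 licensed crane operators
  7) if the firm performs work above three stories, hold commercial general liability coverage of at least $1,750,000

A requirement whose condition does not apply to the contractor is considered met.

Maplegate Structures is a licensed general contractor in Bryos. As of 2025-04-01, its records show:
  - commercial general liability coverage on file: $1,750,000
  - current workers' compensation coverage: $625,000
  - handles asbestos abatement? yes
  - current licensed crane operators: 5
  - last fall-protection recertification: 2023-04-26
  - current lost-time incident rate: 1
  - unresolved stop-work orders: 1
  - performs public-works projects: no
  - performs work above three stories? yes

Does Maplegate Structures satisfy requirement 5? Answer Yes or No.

5. unresolved stop-work orders 1 ≤ 2 → met

Yes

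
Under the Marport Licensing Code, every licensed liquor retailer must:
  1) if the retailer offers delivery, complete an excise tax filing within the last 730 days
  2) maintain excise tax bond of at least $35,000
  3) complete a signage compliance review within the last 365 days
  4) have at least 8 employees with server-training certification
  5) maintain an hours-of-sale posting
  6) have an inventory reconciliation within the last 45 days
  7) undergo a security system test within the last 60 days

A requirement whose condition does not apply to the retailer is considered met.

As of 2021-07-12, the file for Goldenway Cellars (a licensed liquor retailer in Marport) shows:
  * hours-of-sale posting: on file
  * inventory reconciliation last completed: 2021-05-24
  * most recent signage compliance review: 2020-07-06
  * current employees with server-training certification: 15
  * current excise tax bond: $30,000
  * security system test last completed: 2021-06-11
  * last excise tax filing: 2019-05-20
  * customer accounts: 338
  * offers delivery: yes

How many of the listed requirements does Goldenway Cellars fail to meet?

1. condition 'offers delivery' holds; excise tax filing 784 days ago vs limit 730 → not met
2. excise tax bond $30,000 < $35,000 → not met
3. signage compliance review 371 days ago vs limit 365 → not met
4. employees with server-training certification 15 ≥ 8 → met
5. hours-of-sale posting present → met
6. inventory reconciliation 49 days ago vs limit 45 → not met
7. security system test 31 days ago vs limit 60 → met
Not met: 4 of 7

4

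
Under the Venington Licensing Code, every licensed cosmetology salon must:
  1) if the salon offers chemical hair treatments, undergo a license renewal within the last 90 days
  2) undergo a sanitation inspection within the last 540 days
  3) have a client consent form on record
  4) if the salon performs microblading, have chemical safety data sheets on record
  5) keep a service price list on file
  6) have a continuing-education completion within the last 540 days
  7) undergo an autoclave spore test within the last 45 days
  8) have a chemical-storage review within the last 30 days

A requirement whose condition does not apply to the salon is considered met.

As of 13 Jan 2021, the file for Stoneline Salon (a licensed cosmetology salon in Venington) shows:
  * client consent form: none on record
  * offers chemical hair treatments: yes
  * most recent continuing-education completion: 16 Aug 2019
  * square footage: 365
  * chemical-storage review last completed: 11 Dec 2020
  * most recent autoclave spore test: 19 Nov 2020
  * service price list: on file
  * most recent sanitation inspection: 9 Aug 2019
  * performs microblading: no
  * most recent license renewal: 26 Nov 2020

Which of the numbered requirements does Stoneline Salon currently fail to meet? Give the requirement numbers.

3, 7, 8

1. condition 'offers chemical hair treatments' holds; license renewal 48 days ago vs limit 90 → met
2. sanitation inspection 523 days ago vs limit 540 → met
3. client consent form absent → not met
4. condition 'performs microblading' does not hold → requirement n/a → met
5. service price list present → met
6. continuing-education completion 516 days ago vs limit 540 → met
7. autoclave spore test 55 days ago vs limit 45 → not met
8. chemical-storage review 33 days ago vs limit 30 → not met
Not met: 3, 7, 8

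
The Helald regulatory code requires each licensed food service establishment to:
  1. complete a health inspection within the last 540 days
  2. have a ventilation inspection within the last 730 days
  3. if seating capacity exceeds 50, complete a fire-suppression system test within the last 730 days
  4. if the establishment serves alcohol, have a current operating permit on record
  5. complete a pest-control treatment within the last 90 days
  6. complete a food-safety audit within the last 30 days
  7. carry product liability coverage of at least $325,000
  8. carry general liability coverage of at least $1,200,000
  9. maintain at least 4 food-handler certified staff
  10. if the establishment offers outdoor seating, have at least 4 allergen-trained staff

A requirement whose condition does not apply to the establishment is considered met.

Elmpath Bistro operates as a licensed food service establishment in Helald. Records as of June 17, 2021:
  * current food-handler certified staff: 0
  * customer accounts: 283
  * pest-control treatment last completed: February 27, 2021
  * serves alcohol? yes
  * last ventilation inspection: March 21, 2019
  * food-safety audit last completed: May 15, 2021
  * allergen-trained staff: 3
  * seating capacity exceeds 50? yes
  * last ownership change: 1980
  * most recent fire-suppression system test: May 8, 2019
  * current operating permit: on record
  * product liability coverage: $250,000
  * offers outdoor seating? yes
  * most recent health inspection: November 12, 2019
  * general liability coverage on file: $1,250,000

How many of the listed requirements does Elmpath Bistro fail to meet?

1. health inspection 583 days ago vs limit 540 → not met
2. ventilation inspection 819 days ago vs limit 730 → not met
3. condition 'seating capacity exceeds 50' holds; fire-suppression system test 771 days ago vs limit 730 → not met
4. condition 'serves alcohol' holds; current operating permit present → met
5. pest-control treatment 110 days ago vs limit 90 → not met
6. food-safety audit 33 days ago vs limit 30 → not met
7. product liability coverage $250,000 < $325,000 → not met
8. general liability coverage $1,250,000 ≥ $1,200,000 → met
9. food-handler certified staff 0 < 4 → not met
10. condition 'offers outdoor seating' holds; allergen-trained staff 3 < 4 → not met
Not met: 8 of 10

8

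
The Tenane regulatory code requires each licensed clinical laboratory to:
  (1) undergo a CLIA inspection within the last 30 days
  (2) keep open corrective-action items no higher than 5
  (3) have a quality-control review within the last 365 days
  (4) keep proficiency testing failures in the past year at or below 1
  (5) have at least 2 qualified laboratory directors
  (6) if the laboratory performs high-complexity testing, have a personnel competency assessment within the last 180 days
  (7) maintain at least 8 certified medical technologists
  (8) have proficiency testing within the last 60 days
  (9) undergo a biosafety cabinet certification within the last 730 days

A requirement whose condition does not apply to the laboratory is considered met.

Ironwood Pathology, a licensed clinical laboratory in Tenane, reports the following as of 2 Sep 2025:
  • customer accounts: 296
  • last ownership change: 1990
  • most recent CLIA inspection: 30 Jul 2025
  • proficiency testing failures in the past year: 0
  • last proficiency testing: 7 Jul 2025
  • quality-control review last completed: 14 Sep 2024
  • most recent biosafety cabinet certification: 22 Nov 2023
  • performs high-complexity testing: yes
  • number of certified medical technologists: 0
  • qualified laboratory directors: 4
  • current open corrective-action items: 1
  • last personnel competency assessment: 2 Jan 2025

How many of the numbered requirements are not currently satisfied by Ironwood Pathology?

3

1. CLIA inspection 34 days ago vs limit 30 → not met
2. open corrective-action items 1 ≤ 5 → met
3. quality-control review 353 days ago vs limit 365 → met
4. proficiency testing failures in the past year 0 ≤ 1 → met
5. qualified laboratory directors 4 ≥ 2 → met
6. condition 'performs high-complexity testing' holds; personnel competency assessment 243 days ago vs limit 180 → not met
7. certified medical technologists 0 < 8 → not met
8. proficiency testing 57 days ago vs limit 60 → met
9. biosafety cabinet certification 650 days ago vs limit 730 → met
Not met: 3 of 9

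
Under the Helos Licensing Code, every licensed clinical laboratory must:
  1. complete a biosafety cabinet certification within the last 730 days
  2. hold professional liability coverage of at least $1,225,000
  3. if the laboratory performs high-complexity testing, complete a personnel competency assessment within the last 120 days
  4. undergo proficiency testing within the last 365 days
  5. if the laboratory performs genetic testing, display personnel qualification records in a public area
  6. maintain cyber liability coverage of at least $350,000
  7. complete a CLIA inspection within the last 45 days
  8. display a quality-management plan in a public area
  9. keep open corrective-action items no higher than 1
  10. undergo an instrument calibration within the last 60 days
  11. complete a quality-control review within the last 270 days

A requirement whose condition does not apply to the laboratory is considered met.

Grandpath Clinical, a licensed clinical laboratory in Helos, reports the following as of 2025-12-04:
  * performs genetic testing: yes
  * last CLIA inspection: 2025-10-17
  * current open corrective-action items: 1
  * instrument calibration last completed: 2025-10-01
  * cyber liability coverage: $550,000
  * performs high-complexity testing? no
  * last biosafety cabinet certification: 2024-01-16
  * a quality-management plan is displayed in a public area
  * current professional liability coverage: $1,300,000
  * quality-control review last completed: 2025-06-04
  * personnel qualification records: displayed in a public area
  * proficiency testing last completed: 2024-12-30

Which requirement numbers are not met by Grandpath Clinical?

1. biosafety cabinet certification 688 days ago vs limit 730 → met
2. professional liability coverage $1,300,000 ≥ $1,225,000 → met
3. condition 'performs high-complexity testing' does not hold → requirement n/a → met
4. proficiency testing 339 days ago vs limit 365 → met
5. condition 'performs genetic testing' holds; personnel qualification records present → met
6. cyber liability coverage $550,000 ≥ $350,000 → met
7. CLIA inspection 48 days ago vs limit 45 → not met
8. quality-management plan present → met
9. open corrective-action items 1 ≤ 1 → met
10. instrument calibration 64 days ago vs limit 60 → not met
11. quality-control review 183 days ago vs limit 270 → met
Not met: 7, 10

7, 10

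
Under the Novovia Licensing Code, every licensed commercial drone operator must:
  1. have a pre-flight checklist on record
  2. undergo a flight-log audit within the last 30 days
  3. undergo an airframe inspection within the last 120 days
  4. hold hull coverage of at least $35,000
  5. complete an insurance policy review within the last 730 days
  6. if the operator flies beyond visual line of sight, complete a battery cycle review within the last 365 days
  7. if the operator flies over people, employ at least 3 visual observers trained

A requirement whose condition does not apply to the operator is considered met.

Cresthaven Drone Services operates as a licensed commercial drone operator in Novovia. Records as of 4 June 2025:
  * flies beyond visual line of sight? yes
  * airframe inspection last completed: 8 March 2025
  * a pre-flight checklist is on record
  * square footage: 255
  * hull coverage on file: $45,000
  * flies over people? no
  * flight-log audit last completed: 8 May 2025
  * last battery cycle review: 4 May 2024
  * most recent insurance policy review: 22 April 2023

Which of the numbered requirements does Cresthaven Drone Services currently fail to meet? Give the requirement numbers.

1. pre-flight checklist present → met
2. flight-log audit 27 days ago vs limit 30 → met
3. airframe inspection 88 days ago vs limit 120 → met
4. hull coverage $45,000 ≥ $35,000 → met
5. insurance policy review 774 days ago vs limit 730 → not met
6. condition 'flies beyond visual line of sight' holds; battery cycle review 396 days ago vs limit 365 → not met
7. condition 'flies over people' does not hold → requirement n/a → met
Not met: 5, 6

5, 6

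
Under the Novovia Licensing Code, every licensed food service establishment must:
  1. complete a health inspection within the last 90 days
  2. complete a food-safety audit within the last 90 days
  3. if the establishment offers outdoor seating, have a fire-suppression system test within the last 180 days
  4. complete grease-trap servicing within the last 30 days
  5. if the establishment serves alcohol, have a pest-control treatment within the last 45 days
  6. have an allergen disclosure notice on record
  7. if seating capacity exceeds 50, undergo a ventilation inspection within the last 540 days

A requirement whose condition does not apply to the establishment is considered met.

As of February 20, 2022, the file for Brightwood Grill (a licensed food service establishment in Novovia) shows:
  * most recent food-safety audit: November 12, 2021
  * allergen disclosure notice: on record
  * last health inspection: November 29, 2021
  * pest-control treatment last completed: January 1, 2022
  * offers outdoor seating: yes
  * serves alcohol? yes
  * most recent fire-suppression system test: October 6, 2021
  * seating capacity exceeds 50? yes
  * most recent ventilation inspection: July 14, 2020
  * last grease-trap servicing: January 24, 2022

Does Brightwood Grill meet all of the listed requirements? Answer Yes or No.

No

1. health inspection 83 days ago vs limit 90 → met
2. food-safety audit 100 days ago vs limit 90 → not met
3. condition 'offers outdoor seating' holds; fire-suppression system test 137 days ago vs limit 180 → met
4. grease-trap servicing 27 days ago vs limit 30 → met
5. condition 'serves alcohol' holds; pest-control treatment 50 days ago vs limit 45 → not met
6. allergen disclosure notice present → met
7. condition 'seating capacity exceeds 50' holds; ventilation inspection 586 days ago vs limit 540 → not met
Not met: 2, 5, 7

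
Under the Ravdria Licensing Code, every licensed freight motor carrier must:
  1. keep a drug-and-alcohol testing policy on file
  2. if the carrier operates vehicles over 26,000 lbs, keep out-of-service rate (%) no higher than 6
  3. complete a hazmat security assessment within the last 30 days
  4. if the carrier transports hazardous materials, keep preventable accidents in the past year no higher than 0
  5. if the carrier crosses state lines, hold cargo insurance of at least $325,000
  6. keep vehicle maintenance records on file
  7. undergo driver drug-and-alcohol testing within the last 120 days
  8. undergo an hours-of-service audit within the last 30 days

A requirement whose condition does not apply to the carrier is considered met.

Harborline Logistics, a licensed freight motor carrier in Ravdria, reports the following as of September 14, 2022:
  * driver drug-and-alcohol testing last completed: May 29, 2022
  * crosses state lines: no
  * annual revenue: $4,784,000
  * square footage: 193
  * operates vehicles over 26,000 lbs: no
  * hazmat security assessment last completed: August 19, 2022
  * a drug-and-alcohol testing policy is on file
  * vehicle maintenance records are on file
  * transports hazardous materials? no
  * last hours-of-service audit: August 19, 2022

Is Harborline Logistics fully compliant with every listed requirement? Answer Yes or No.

1. drug-and-alcohol testing policy present → met
2. condition 'operates vehicles over 26,000 lbs' does not hold → requirement n/a → met
3. hazmat security assessment 26 days ago vs limit 30 → met
4. condition 'transports hazardous materials' does not hold → requirement n/a → met
5. condition 'crosses state lines' does not hold → requirement n/a → met
6. vehicle maintenance records present → met
7. driver drug-and-alcohol testing 108 days ago vs limit 120 → met
8. hours-of-service audit 26 days ago vs limit 30 → met
All met.

Yes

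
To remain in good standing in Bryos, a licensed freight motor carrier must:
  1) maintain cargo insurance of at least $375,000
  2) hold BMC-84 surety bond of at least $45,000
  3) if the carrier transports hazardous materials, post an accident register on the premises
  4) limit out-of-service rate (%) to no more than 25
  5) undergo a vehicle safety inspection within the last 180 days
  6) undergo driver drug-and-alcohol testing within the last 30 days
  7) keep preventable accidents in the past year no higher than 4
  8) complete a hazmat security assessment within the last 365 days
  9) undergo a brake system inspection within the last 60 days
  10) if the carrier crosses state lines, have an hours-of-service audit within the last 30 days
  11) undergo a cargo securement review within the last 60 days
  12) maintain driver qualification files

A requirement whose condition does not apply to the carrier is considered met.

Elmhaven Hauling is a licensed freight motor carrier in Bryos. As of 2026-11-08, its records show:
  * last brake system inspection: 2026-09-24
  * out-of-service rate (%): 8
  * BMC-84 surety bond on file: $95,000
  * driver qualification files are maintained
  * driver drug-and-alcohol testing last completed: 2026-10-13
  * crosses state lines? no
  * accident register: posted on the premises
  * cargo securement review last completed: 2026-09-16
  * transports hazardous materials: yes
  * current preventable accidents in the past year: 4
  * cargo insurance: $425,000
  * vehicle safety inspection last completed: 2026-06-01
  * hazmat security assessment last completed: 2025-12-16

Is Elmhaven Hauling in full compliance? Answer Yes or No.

1. cargo insurance $425,000 ≥ $375,000 → met
2. BMC-84 surety bond $95,000 ≥ $45,000 → met
3. condition 'transports hazardous materials' holds; accident register present → met
4. out-of-service rate (%) 8 ≤ 25 → met
5. vehicle safety inspection 160 days ago vs limit 180 → met
6. driver drug-and-alcohol testing 26 days ago vs limit 30 → met
7. preventable accidents in the past year 4 ≤ 4 → met
8. hazmat security assessment 327 days ago vs limit 365 → met
9. brake system inspection 45 days ago vs limit 60 → met
10. condition 'crosses state lines' does not hold → requirement n/a → met
11. cargo securement review 53 days ago vs limit 60 → met
12. driver qualification files present → met
All met.

Yes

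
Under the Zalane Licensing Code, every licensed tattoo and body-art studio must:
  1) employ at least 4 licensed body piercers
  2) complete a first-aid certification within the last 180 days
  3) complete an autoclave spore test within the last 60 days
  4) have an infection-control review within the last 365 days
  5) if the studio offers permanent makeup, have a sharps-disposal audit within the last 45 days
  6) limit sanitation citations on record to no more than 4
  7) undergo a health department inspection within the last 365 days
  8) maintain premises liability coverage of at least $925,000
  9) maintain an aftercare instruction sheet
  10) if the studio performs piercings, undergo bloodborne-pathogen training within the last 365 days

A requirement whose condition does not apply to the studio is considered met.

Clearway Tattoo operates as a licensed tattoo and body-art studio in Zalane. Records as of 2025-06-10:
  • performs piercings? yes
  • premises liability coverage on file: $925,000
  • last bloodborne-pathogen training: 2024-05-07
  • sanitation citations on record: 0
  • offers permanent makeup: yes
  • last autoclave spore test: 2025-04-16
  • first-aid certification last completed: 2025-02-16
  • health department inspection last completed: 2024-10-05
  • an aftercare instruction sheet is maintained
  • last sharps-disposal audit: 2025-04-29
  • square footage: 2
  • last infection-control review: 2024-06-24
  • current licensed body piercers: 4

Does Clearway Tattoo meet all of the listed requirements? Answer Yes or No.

1. licensed body piercers 4 ≥ 4 → met
2. first-aid certification 114 days ago vs limit 180 → met
3. autoclave spore test 55 days ago vs limit 60 → met
4. infection-control review 351 days ago vs limit 365 → met
5. condition 'offers permanent makeup' holds; sharps-disposal audit 42 days ago vs limit 45 → met
6. sanitation citations on record 0 ≤ 4 → met
7. health department inspection 248 days ago vs limit 365 → met
8. premises liability coverage $925,000 ≥ $925,000 → met
9. aftercare instruction sheet present → met
10. condition 'performs piercings' holds; bloodborne-pathogen training 399 days ago vs limit 365 → not met
Not met: 10

No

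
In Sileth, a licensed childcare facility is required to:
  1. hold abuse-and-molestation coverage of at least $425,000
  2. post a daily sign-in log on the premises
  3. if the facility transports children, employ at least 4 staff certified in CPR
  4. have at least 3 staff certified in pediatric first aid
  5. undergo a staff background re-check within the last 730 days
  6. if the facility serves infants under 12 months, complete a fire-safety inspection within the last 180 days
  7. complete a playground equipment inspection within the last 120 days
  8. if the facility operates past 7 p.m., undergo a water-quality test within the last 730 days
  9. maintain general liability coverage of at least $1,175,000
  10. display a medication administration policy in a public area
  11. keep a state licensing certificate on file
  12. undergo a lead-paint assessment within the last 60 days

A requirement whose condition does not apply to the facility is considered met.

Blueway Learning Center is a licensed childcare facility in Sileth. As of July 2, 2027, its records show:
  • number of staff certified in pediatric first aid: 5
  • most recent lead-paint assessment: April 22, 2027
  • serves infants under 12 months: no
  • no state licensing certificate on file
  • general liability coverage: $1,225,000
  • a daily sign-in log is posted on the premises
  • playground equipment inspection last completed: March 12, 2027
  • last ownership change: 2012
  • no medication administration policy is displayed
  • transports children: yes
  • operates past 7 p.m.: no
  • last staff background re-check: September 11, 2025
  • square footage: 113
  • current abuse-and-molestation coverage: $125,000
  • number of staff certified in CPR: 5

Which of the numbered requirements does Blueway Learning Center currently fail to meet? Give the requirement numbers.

1, 10, 11, 12

1. abuse-and-molestation coverage $125,000 < $425,000 → not met
2. daily sign-in log present → met
3. condition 'transports children' holds; staff certified in CPR 5 ≥ 4 → met
4. staff certified in pediatric first aid 5 ≥ 3 → met
5. staff background re-check 659 days ago vs limit 730 → met
6. condition 'serves infants under 12 months' does not hold → requirement n/a → met
7. playground equipment inspection 112 days ago vs limit 120 → met
8. condition 'operates past 7 p.m.' does not hold → requirement n/a → met
9. general liability coverage $1,225,000 ≥ $1,175,000 → met
10. medication administration policy absent → not met
11. state licensing certificate absent → not met
12. lead-paint assessment 71 days ago vs limit 60 → not met
Not met: 1, 10, 11, 12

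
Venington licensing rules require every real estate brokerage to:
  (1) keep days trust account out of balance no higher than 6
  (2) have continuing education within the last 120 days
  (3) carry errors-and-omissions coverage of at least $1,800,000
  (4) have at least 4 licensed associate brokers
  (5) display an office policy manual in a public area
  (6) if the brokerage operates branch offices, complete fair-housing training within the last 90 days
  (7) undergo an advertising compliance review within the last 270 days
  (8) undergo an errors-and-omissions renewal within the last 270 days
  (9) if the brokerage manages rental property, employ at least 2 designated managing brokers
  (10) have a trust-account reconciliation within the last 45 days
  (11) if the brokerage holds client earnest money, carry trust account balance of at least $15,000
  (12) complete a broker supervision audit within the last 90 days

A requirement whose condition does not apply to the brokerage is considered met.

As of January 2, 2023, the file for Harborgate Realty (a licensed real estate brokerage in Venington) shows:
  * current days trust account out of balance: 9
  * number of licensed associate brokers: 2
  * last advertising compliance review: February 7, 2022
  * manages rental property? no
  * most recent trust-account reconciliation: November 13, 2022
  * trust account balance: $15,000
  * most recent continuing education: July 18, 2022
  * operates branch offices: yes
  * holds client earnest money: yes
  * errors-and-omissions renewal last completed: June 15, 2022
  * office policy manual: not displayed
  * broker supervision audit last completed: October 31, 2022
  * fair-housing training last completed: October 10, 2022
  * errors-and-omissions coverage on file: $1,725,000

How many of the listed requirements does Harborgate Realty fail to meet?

1. days trust account out of balance 9 > 6 → not met
2. continuing education 168 days ago vs limit 120 → not met
3. errors-and-omissions coverage $1,725,000 < $1,800,000 → not met
4. licensed associate brokers 2 < 4 → not met
5. office policy manual absent → not met
6. condition 'operates branch offices' holds; fair-housing training 84 days ago vs limit 90 → met
7. advertising compliance review 329 days ago vs limit 270 → not met
8. errors-and-omissions renewal 201 days ago vs limit 270 → met
9. condition 'manages rental property' does not hold → requirement n/a → met
10. trust-account reconciliation 50 days ago vs limit 45 → not met
11. condition 'holds client earnest money' holds; trust account balance $15,000 ≥ $15,000 → met
12. broker supervision audit 63 days ago vs limit 90 → met
Not met: 7 of 12

7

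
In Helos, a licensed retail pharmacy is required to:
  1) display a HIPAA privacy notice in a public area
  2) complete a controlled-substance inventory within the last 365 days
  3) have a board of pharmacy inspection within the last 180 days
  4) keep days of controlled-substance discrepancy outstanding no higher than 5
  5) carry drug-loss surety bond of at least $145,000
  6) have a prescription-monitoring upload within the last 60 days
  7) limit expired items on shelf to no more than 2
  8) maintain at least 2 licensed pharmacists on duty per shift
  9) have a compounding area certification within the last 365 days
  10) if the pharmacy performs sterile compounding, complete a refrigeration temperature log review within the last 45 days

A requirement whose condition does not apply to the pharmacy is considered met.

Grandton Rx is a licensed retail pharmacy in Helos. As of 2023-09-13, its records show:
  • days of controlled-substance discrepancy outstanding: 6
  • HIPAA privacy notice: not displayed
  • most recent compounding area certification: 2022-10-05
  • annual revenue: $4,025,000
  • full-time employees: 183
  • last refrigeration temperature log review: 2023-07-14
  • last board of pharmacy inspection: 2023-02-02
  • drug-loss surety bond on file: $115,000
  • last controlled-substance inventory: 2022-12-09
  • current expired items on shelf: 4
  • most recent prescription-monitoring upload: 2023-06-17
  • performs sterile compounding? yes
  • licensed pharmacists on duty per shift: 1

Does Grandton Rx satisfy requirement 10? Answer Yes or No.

10. condition 'performs sterile compounding' holds; refrigeration temperature log review 61 days ago vs limit 45 → not met

No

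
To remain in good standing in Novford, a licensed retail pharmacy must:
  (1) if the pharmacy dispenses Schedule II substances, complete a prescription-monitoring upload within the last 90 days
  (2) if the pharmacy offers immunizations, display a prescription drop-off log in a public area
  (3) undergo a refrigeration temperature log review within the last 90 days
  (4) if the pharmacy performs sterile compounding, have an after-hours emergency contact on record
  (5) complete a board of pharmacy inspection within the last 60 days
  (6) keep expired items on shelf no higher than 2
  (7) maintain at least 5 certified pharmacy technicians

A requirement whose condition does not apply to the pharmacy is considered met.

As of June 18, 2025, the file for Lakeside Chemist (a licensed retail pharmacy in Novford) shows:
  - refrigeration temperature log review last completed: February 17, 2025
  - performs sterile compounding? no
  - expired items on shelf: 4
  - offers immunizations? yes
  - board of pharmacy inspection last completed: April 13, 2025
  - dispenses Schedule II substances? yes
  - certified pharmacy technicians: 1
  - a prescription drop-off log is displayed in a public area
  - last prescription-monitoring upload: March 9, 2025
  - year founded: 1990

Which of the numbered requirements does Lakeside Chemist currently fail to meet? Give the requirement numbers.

1. condition 'dispenses Schedule II substances' holds; prescription-monitoring upload 101 days ago vs limit 90 → not met
2. condition 'offers immunizations' holds; prescription drop-off log present → met
3. refrigeration temperature log review 121 days ago vs limit 90 → not met
4. condition 'performs sterile compounding' does not hold → requirement n/a → met
5. board of pharmacy inspection 66 days ago vs limit 60 → not met
6. expired items on shelf 4 > 2 → not met
7. certified pharmacy technicians 1 < 5 → not met
Not met: 1, 3, 5, 6, 7

1, 3, 5, 6, 7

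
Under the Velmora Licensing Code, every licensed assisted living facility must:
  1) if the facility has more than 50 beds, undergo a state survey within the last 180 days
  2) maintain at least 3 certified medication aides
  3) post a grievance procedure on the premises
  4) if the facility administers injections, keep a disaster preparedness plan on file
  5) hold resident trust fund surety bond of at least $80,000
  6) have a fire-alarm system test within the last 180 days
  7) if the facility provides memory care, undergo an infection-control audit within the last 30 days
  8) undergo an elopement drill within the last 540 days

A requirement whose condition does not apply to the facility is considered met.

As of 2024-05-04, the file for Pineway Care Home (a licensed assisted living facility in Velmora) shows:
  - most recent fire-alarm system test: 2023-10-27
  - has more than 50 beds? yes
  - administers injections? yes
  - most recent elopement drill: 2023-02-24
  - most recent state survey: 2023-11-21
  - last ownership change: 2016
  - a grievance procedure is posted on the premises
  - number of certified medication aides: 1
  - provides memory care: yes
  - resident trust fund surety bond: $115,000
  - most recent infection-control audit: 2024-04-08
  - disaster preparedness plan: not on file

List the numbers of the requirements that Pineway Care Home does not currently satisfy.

2, 4, 6

1. condition 'has more than 50 beds' holds; state survey 165 days ago vs limit 180 → met
2. certified medication aides 1 < 3 → not met
3. grievance procedure present → met
4. condition 'administers injections' holds; disaster preparedness plan absent → not met
5. resident trust fund surety bond $115,000 ≥ $80,000 → met
6. fire-alarm system test 190 days ago vs limit 180 → not met
7. condition 'provides memory care' holds; infection-control audit 26 days ago vs limit 30 → met
8. elopement drill 435 days ago vs limit 540 → met
Not met: 2, 4, 6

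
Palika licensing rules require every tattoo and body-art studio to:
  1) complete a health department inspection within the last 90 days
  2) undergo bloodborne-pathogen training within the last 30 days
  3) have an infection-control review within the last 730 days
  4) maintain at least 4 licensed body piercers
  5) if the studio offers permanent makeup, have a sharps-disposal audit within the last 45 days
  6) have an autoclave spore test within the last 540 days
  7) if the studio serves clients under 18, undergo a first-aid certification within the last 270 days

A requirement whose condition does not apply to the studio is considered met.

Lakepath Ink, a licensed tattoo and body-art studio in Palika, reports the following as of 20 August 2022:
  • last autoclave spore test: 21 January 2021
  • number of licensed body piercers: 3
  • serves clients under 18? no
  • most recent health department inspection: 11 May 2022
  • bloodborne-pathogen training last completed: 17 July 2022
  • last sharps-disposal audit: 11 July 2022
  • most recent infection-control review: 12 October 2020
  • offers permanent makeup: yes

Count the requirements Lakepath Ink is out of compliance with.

4

1. health department inspection 101 days ago vs limit 90 → not met
2. bloodborne-pathogen training 34 days ago vs limit 30 → not met
3. infection-control review 677 days ago vs limit 730 → met
4. licensed body piercers 3 < 4 → not met
5. condition 'offers permanent makeup' holds; sharps-disposal audit 40 days ago vs limit 45 → met
6. autoclave spore test 576 days ago vs limit 540 → not met
7. condition 'serves clients under 18' does not hold → requirement n/a → met
Not met: 4 of 7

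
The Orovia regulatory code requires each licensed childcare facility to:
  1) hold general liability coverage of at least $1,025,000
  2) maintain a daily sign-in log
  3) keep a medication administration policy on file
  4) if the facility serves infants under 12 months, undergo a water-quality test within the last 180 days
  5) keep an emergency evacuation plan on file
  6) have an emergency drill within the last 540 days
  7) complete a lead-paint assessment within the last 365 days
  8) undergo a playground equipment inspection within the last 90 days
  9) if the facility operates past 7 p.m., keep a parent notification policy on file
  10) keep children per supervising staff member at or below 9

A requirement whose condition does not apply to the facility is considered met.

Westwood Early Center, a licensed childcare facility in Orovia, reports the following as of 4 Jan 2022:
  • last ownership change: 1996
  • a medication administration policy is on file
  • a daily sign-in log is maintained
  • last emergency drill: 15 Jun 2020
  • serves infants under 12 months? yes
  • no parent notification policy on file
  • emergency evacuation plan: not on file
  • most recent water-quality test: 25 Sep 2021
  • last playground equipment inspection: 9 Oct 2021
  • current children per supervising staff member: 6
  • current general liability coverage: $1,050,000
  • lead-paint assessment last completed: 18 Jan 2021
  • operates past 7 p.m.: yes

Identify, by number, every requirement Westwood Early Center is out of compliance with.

5, 6, 9

1. general liability coverage $1,050,000 ≥ $1,025,000 → met
2. daily sign-in log present → met
3. medication administration policy present → met
4. condition 'serves infants under 12 months' holds; water-quality test 101 days ago vs limit 180 → met
5. emergency evacuation plan absent → not met
6. emergency drill 568 days ago vs limit 540 → not met
7. lead-paint assessment 351 days ago vs limit 365 → met
8. playground equipment inspection 87 days ago vs limit 90 → met
9. condition 'operates past 7 p.m.' holds; parent notification policy absent → not met
10. children per supervising staff member 6 ≤ 9 → met
Not met: 5, 6, 9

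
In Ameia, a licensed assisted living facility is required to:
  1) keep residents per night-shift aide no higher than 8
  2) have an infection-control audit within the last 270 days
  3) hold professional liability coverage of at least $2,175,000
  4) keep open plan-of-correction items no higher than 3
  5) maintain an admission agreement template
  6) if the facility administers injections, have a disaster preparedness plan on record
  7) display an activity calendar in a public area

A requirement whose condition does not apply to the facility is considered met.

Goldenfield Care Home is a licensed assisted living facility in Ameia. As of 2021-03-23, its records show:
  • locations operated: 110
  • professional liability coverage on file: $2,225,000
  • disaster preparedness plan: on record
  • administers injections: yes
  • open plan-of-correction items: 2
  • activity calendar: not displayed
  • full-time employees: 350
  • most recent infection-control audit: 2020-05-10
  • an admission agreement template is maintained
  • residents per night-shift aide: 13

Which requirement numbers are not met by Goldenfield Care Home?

1, 2, 7

1. residents per night-shift aide 13 > 8 → not met
2. infection-control audit 317 days ago vs limit 270 → not met
3. professional liability coverage $2,225,000 ≥ $2,175,000 → met
4. open plan-of-correction items 2 ≤ 3 → met
5. admission agreement template present → met
6. condition 'administers injections' holds; disaster preparedness plan present → met
7. activity calendar absent → not met
Not met: 1, 2, 7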